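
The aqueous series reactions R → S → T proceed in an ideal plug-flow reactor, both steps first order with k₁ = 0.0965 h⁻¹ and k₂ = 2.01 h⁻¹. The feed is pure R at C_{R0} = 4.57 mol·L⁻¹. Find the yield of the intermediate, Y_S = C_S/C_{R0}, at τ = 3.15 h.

0.0371

For first-order series with pure R initially, C_S(τ) = k₁C_{R0}/(k₂−k₁)·(e^(−k₁τ) − e^(−k₂τ)).
e^(−k₁τ) = e^(−0.0965×3.15) = e^(−0.3040) = 0.7379; e^(−k₂τ) = e^(−6.331) = 0.001779.
C_S = 0.0965×4.57/(2.01−0.0965) × (0.7379−0.001779) = 0.2305×0.7361 = 0.1696 mol·L⁻¹.
Y_S = C_S/C_{R0} = 0.1696/4.57 = 0.0371.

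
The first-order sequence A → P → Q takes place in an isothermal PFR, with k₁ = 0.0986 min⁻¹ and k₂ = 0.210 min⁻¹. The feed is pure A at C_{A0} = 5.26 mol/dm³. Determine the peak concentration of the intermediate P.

Evaluating C_P at τ_opt = ln(k₂/k₁)/(k₂−k₁) gives C_{P,max}/C_{A0} = (k₁/k₂)^[k₂/(k₂−k₁)].
= (0.0986/0.210)^(0.210/(0.210−0.0986)) = (0.4695)^(1.885) = 0.2405.
C_{P,max} = 0.2405×5.26 = 1.26 mol/dm³.

1.26 mol/dm³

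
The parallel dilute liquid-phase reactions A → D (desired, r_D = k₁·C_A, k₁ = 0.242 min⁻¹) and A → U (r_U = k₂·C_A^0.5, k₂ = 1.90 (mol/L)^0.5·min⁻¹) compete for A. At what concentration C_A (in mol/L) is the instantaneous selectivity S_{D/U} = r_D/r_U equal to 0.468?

S_{D/U} = (k₁/k₂)·C_A^0.5 ⇒ C_A = (S·k₂/k₁)^(2).
= (0.468×1.90/0.242)^(2) = (3.674)^(2) = 13.5 mol/L.

13.5 mol/L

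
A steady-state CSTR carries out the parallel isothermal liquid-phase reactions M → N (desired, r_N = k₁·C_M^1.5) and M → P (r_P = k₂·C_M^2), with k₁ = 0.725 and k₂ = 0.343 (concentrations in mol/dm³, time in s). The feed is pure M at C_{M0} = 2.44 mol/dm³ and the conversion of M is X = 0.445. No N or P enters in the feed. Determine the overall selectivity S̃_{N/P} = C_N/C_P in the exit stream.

Exit C_M = C_{M0}(1−X) = 2.44×0.555 = 1.354 mol/dm³.
Rates in a CSTR are evaluated at the outlet concentration: r_N = 0.725×1.354^1.5 = 1.143, r_P = 0.343×1.354^2 = 0.6290.
Overall selectivity = C_N/C_P = r_Nτ/(r_Pτ) = r_N/r_P = 1.82.

1.82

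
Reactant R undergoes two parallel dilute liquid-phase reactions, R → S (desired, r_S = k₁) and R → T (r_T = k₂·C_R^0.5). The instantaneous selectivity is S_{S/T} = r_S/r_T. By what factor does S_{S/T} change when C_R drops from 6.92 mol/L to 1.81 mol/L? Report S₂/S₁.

S_{S/T} = (k₁/k₂)·C_R^-0.5, so S₂/S₁ = (C_{R,2}/C_{R,1})^-0.5.
= (1.81/6.92)^(-0.5) = (0.2616)^(-0.5) = 1.96.
Selectivity toward S rises as C_R falls — low-concentration operation is favoured.

1.96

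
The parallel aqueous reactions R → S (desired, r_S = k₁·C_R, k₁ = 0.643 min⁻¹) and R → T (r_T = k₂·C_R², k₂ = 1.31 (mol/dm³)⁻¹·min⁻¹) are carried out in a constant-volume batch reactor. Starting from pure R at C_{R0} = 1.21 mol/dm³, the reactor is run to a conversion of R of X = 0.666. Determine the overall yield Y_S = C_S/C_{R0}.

C_R = C_{R0}(1−X) = 0.4041 mol/dm³.
Along a PFR/batch, dC_S/dC_R = −r_S/(r_S+r_T) = −k₁/(k₁+k₂·C_R).
Integrating from C_{R0} to C_R: C_S = (0.643/1.31)·ln[(0.643+1.31·1.21)/(0.643+1.31·0.404)] = 0.4908·ln(2.228/1.172) = 0.3152 mol/dm³.
Y_S = C_S/C_{R0} = 0.3152/1.21 = 0.260.

0.260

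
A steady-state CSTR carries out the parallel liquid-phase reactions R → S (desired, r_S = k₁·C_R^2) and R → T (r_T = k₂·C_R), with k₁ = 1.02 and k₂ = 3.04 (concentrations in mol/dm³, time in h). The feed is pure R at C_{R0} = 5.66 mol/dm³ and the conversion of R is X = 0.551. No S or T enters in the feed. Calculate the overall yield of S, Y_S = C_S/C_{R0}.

0.254

Exit C_R = C_{R0}(1−X) = 5.66×0.449 = 2.541 mol/dm³.
In a CSTR the entire volume is at exit conditions, so r_S = 1.02×2.541^2 = 6.588 and r_T = 3.04×2.541 = 7.726.
Fraction of consumed R going to S: r_S/(r_S+r_T) = 0.4602.
C_S = 0.4602·C_{R0}·X = 0.4602×5.66×0.551 = 1.44 mol/dm³; Y_S = C_S/C_{R0} = 0.254.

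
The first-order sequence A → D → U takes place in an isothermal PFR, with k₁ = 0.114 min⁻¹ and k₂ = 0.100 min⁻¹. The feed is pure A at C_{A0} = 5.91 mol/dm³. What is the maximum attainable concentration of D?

For a first-order series the maximum intermediate yield is C_{D,max}/C_{A0} = (k₁/k₂)^[k₂/(k₂−k₁)].
= (0.114/0.100)^(0.100/(0.100−0.114)) = (1.140)^(-7.143) = 0.3922.
C_{D,max} = 0.3922×5.91 = 2.32 mol/dm³.

2.32 mol/dm³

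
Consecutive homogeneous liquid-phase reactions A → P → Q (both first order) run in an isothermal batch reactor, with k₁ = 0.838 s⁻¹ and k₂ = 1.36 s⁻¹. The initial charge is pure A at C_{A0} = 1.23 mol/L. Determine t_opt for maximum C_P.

The intermediate peaks when r₁ = r₂, i.e. k₁e^(−k₁t) = k₂e^(−k₂t), giving t_opt = ln(k₂/k₁)/(k₂−k₁).
= ln(1.36/0.838)/(1.36−0.838) = ln(1.623)/0.5220 = 0.4842/0.5220 = 0.928 s.

0.928 s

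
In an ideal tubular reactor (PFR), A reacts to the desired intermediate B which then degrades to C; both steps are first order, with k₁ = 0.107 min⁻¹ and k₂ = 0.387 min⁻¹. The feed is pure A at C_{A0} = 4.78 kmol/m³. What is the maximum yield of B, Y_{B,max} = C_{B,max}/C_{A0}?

Evaluating C_B at τ_opt = ln(k₂/k₁)/(k₂−k₁) gives C_{B,max}/C_{A0} = (k₁/k₂)^[k₂/(k₂−k₁)].
= (0.107/0.387)^(0.387/(0.387−0.107)) = (0.2765)^(1.382) = 0.1692.

0.169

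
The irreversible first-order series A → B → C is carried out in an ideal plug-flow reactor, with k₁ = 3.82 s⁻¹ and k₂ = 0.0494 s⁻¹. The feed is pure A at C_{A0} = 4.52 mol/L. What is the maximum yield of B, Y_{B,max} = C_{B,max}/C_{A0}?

Evaluating C_B at τ_opt = ln(k₂/k₁)/(k₂−k₁) gives C_{B,max}/C_{A0} = (k₁/k₂)^[k₂/(k₂−k₁)].
= (3.82/0.0494)^(0.0494/(0.0494−3.82)) = (77.33)^(-0.01310) = 0.9446.

0.945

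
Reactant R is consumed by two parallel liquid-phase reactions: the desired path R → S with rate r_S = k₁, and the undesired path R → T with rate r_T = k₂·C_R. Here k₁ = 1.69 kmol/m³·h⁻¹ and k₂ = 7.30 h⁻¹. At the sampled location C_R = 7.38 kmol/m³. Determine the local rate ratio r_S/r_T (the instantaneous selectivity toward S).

0.0314

S_{S/T} = r_S/r_T = (k₁)/(k₂·C_R) = (k₁/k₂)·C_R⁻¹.
= (1.69) / (7.30×7.380) = 1.690/53.87 = 0.0314.
The undesired path is higher order in R, so low C_R (CSTR or dilute feed) favours S.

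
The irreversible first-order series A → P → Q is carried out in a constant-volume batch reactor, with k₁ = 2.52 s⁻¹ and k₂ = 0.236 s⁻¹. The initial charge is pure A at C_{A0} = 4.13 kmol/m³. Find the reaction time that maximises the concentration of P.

1.04 s

For first-order series the maximum of C_P occurs at t_opt = ln(k₂/k₁)/(k₂−k₁).
= ln(0.236/2.52)/(0.236−2.52) = ln(0.09365)/-2.284 = -2.368/-2.284 = 1.04 s.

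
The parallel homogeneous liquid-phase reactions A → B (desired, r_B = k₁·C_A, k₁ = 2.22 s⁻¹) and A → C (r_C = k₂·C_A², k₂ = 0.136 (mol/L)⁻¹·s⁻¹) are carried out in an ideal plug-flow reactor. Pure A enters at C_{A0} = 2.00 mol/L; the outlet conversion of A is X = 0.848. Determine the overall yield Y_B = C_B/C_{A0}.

C_A = C_{A0}(1−X) = 0.3040 mol/L.
Along a PFR/batch, dC_B/dC_A = −r_B/(r_B+r_C) = −k₁/(k₁+k₂·C_A).
Integrating from C_{A0} to C_A: C_B = (2.22/0.136)·ln[(2.22+0.136·2.00)/(2.22+0.136·0.304)] = 16.32·ln(2.492/2.261) = 1.585 mol/L.
Y_B = C_B/C_{A0} = 1.585/2.00 = 0.793.

0.793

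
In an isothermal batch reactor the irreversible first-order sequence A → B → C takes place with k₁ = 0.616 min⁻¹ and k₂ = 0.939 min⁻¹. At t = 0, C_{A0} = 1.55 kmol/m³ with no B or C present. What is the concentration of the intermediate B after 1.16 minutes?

For first-order series with pure A initially, C_B(t) = k₁C_{A0}/(k₂−k₁)·(e^(−k₁t) − e^(−k₂t)).
e^(−k₁t) = e^(−0.616×1.16) = e^(−0.7146) = 0.4894; e^(−k₂t) = e^(−1.089) = 0.3365.
C_B = 0.616×1.55/(0.939−0.616) × (0.4894−0.3365) = 2.956×0.1529 = 0.4521 kmol/m³.

0.452 kmol/m³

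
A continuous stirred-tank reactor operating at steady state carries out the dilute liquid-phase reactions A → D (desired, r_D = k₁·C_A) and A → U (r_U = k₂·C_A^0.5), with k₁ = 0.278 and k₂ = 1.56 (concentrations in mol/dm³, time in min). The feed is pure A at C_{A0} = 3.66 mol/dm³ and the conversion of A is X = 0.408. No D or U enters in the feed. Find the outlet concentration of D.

Exit C_A = C_{A0}(1−X) = 3.66×0.592 = 2.167 mol/dm³.
A CSTR operates uniformly at the exit composition, giving r_D = 0.6023 and r_U = 2.296 (each k·C_A^n at C_A = 2.167).
Fraction of consumed A going to D: r_D/(r_D+r_U) = 0.2078.
C_D = 0.2078·C_{A0}·X = 0.2078×3.66×0.408 = 0.310 mol/dm³.

0.310 mol/dm³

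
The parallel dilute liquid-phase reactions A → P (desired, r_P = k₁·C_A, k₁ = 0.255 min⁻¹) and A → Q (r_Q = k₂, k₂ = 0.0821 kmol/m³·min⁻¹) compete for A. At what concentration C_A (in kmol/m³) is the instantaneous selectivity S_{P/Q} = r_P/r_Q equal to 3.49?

1.12 kmol/m³

S_{P/Q} = (k₁/k₂)·C_A ⇒ C_A = S·k₂/k₁.
= 3.49×0.0821/0.255 = 1.12 kmol/m³.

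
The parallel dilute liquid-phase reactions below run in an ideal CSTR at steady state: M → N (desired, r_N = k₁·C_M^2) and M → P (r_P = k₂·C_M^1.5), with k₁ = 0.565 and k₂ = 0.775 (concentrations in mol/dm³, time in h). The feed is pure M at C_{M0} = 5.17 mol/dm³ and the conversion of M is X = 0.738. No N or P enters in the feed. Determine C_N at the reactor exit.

Exit C_M = C_{M0}(1−X) = 5.17×0.262 = 1.355 mol/dm³.
In a CSTR the entire volume is at exit conditions, so r_N = 0.565×1.355^2 = 1.037 and r_P = 0.775×1.355^1.5 = 1.222.
Fraction of consumed M going to N: r_N/(r_N+r_P) = 0.4590.
C_N = 0.4590·C_{M0}·X = 0.4590×5.17×0.738 = 1.75 mol/dm³.

1.75 mol/dm³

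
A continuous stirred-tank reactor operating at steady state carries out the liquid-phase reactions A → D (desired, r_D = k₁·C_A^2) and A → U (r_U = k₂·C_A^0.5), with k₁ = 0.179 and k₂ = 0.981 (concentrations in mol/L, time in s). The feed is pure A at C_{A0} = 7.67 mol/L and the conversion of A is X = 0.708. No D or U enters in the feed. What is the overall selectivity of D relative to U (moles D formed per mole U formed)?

0.612

Exit C_A = C_{A0}(1−X) = 7.67×0.292 = 2.240 mol/L.
In a CSTR the entire volume is at exit conditions, so r_D = 0.179×2.240^2 = 0.8979 and r_U = 0.981×2.240^0.5 = 1.468.
Overall selectivity = C_D/C_U = r_Dτ/(r_Uτ) = r_D/r_U = 0.612.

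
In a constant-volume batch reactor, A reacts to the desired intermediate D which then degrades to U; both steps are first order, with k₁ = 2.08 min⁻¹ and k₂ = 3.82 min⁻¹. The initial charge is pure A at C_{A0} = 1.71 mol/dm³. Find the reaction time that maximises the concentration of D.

0.349 min

Setting dC_D/dt = 0 gives t_opt = ln(k₂/k₁)/(k₂−k₁).
= ln(3.82/2.08)/(3.82−2.08) = ln(1.837)/1.740 = 0.6079/1.740 = 0.349 min.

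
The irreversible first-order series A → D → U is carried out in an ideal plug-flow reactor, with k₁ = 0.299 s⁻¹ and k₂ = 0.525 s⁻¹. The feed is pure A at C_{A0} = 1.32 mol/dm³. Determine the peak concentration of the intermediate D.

0.357 mol/dm³

For a first-order series the maximum intermediate yield is C_{D,max}/C_{A0} = (k₁/k₂)^[k₂/(k₂−k₁)].
= (0.299/0.525)^(0.525/(0.525−0.299)) = (0.5695)^(2.323) = 0.2704.
C_{D,max} = 0.2704×1.32 = 0.357 mol/dm³.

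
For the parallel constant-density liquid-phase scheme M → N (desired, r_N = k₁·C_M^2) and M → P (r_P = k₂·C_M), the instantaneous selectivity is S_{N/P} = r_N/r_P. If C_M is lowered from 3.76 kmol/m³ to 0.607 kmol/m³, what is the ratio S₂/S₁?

0.161

S_{N/P} = (k₁/k₂)·C_M, so S₂/S₁ = (C_{M,2}/C_{M,1}).
= 0.607/3.76 = 0.161.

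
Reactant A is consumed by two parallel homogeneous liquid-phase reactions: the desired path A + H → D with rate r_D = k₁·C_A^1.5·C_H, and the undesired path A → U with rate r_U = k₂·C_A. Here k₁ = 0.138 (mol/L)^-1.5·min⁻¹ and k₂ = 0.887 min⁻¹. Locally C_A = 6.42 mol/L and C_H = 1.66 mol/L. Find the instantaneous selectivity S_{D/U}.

S_{D/U} = r_D/r_U = (k₁·C_A^1.5·C_H)/(k₂·C_A) = (k₁/k₂)·C_A^0.5·C_H.
= (0.138×6.420^1.5×1.660) / (0.887×6.420) = 3.726/5.695 = 0.654.

0.654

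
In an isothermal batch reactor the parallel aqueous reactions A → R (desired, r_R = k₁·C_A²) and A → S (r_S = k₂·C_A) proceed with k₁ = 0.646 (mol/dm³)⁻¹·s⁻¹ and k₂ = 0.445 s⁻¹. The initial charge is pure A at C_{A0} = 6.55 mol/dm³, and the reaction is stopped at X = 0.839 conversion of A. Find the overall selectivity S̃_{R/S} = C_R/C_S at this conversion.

C_A = C_{A0}(1−X) = 1.055 mol/dm³.
Along a PFR/batch, dC_S/dC_A = −r_S/(r_R+r_S) = −k₂/(k₂+k₁·C_A).
Integrating from C_{A0} to C_A: C_S = (0.445/0.646)·ln[(0.445+0.646·6.55)/(0.445+0.646·1.05)] = 0.6889·ln(4.676/1.126) = 0.9807 mol/dm³.
Then C_R = (C_{A0}−C_A) − C_S = 5.495 − 0.9807 = 4.515 mol/dm³.
S̃_{R/S} = C_R/C_S = 4.515/0.9807 = 4.60.

4.60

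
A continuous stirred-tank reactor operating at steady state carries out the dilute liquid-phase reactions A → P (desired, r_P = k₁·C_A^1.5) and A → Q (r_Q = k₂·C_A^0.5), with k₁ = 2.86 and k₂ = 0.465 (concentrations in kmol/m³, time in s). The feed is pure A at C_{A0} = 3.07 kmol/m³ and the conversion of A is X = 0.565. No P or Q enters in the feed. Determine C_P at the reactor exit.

Exit C_A = C_{A0}(1−X) = 3.07×0.435 = 1.335 kmol/m³.
A CSTR operates uniformly at the exit composition, giving r_P = 4.414 and r_Q = 0.5374 (each k·C_A^n at C_A = 1.335).
Fraction of consumed A going to P: r_P/(r_P+r_Q) = 0.8915.
C_P = 0.8915·C_{A0}·X = 0.8915×3.07×0.565 = 1.55 kmol/m³.

1.55 kmol/m³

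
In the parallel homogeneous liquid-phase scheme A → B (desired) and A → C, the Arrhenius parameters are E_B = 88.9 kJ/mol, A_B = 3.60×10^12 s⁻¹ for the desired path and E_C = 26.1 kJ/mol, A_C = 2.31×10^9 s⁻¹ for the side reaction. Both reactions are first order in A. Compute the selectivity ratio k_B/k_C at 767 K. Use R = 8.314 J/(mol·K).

0.0824

k_B/k_C = (A_B/A_C)·exp[−(E_B−E_C)/(RT)] = (A_B/A_C)·exp[(E_C−E_B)/(RT)].
(E_C−E_B)/(RT) = (26.1−88.9)×10³/(8.314×767) = -62800/6377 = -9.848.
k_B/k_C = (3.60×10^12/2.31×10^9)·exp(-9.848) = 1558 × 5.285×10^-5 = 0.0824.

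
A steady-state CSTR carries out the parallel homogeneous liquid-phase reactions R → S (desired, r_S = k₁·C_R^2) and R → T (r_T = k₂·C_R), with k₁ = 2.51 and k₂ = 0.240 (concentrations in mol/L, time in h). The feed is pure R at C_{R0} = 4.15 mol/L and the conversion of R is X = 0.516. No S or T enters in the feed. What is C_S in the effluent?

2.04 mol/L

Exit C_R = C_{R0}(1−X) = 4.15×0.484 = 2.009 mol/L.
A CSTR operates uniformly at the exit composition, giving r_S = 10.13 and r_T = 0.4821 (each k·C_R^n at C_R = 2.009).
Fraction of consumed R going to S: r_S/(r_S+r_T) = 0.9546.
C_S = 0.9546·C_{R0}·X = 0.9546×4.15×0.516 = 2.04 mol/L.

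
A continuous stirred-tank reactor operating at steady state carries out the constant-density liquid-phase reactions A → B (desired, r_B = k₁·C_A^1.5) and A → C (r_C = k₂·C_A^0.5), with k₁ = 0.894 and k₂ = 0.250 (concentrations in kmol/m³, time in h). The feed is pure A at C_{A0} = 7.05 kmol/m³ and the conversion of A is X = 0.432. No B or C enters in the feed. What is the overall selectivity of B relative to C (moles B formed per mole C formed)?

14.3

Exit C_A = C_{A0}(1−X) = 7.05×0.568 = 4.004 kmol/m³.
In a CSTR the entire volume is at exit conditions, so r_B = 0.894×4.004^1.5 = 7.164 and r_C = 0.250×4.004^0.5 = 0.5003.
Overall selectivity = C_B/C_C = r_Bτ/(r_Cτ) = r_B/r_C = 14.3.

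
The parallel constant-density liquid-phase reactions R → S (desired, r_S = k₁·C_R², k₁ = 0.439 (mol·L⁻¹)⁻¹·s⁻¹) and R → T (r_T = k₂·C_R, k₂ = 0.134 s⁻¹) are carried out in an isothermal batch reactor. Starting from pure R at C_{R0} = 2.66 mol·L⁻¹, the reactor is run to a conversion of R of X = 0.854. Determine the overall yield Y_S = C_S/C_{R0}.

0.687

C_R = C_{R0}(1−X) = 0.3884 mol·L⁻¹.
Along a PFR/batch, dC_T/dC_R = −r_T/(r_S+r_T) = −k₂/(k₂+k₁·C_R).
Integrating from C_{R0} to C_R: C_T = (0.134/0.439)·ln[(0.134+0.439·2.66)/(0.134+0.439·0.388)] = 0.3052·ln(1.302/0.3045) = 0.4435 mol·L⁻¹.
Then C_S = (C_{R0}−C_R) − C_T = 2.272 − 0.4435 = 1.828 mol·L⁻¹.
Y_S = C_S/C_{R0} = 1.828/2.66 = 0.687.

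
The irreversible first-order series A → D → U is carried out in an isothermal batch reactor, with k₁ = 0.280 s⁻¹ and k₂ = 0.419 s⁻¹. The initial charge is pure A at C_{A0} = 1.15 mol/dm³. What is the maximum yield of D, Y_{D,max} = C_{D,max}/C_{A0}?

Evaluating C_D at t_opt = ln(k₂/k₁)/(k₂−k₁) gives C_{D,max}/C_{A0} = (k₁/k₂)^[k₂/(k₂−k₁)].
= (0.280/0.419)^(0.419/(0.419−0.280)) = (0.6683)^(3.014) = 0.2967.

0.297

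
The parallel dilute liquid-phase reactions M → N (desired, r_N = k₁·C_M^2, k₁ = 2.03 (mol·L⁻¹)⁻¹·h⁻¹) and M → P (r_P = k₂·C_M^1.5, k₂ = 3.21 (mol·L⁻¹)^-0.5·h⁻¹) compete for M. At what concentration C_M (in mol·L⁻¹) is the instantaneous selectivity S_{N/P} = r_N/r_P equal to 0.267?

0.178 mol·L⁻¹

S_{N/P} = (k₁/k₂)·C_M^0.5 ⇒ C_M = (S·k₂/k₁)^(2).
= (0.267×3.21/2.03)^(2) = (0.4222)^(2) = 0.178 mol·L⁻¹.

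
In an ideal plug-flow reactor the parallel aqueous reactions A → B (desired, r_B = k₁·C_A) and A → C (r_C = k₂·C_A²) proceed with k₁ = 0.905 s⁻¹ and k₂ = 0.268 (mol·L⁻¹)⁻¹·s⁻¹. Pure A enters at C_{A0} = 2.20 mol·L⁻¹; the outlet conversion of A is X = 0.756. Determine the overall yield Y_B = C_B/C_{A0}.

0.544

C_A = C_{A0}(1−X) = 0.5368 mol·L⁻¹.
Along a PFR/batch, dC_B/dC_A = −r_B/(r_B+r_C) = −k₁/(k₁+k₂·C_A).
Integrating from C_{A0} to C_A: C_B = (0.905/0.268)·ln[(0.905+0.268·2.20)/(0.905+0.268·0.537)] = 3.377·ln(1.495/1.049) = 1.196 mol·L⁻¹.
Y_B = C_B/C_{A0} = 1.196/2.20 = 0.544.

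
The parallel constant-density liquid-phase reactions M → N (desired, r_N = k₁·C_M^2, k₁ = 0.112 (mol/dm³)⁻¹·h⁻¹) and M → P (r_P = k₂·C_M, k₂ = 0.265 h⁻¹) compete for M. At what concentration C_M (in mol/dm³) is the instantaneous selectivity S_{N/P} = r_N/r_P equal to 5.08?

S_{N/P} = (k₁/k₂)·C_M ⇒ C_M = S·k₂/k₁.
= 5.08×0.265/0.112 = 12.0 mol/dm³.

12.0 mol/dm³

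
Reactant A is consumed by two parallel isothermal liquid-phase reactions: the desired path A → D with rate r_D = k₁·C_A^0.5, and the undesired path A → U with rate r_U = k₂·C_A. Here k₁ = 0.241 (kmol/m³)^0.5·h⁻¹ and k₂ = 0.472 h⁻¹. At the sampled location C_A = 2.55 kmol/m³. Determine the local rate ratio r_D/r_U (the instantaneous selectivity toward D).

S_{D/U} = r_D/r_U = (k₁·C_A^0.5)/(k₂·C_A) = (k₁/k₂)·C_A^-0.5.
= (0.241×2.550^0.5) / (0.472×2.550) = 0.3848/1.204 = 0.320.
The undesired path is higher order in A, so low C_A (CSTR or dilute feed) favours D.

0.320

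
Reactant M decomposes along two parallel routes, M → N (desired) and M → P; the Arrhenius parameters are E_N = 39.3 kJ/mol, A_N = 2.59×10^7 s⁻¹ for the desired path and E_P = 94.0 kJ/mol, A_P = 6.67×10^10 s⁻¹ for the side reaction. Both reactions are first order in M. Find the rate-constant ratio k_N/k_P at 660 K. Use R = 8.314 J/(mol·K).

k_N/k_P = (A_N/A_P)·exp[−(E_N−E_P)/(RT)] = (A_N/A_P)·exp[(E_P−E_N)/(RT)].
(E_P−E_N)/(RT) = (94.0−39.3)×10³/(8.314×660) = 54700/5487 = 9.969.
k_N/k_P = (2.59×10^7/6.67×10^10)·exp(9.969) = 3.883×10^-4 × 21345 = 8.29.

8.29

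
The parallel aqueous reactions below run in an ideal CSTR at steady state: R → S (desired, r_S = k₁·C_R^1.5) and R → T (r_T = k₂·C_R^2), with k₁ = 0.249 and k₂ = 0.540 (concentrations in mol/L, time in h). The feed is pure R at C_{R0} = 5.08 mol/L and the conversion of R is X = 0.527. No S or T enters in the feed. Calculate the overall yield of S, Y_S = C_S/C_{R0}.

0.121

Exit C_R = C_{R0}(1−X) = 5.08×0.473 = 2.403 mol/L.
A CSTR operates uniformly at the exit composition, giving r_S = 0.9274 and r_T = 3.118 (each k·C_R^n at C_R = 2.403).
Fraction of consumed R going to S: r_S/(r_S+r_T) = 0.2293.
C_S = 0.2293·C_{R0}·X = 0.2293×5.08×0.527 = 0.614 mol/L; Y_S = C_S/C_{R0} = 0.121.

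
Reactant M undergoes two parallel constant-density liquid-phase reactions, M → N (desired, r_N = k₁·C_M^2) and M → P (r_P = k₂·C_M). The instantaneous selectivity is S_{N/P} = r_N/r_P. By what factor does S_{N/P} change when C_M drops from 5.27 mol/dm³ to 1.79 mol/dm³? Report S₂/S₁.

S_{N/P} = (k₁/k₂)·C_M, so S₂/S₁ = (C_{M,2}/C_{M,1}).
= 1.79/5.27 = 0.340.
Selectivity toward N falls as C_M falls — high-concentration operation is favoured.

0.340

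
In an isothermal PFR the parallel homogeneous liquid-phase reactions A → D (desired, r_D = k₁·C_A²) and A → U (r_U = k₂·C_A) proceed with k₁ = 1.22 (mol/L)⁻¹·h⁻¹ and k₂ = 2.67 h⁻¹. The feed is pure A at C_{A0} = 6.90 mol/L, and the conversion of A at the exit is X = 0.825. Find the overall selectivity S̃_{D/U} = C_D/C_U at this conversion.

1.64

C_A = C_{A0}(1−X) = 1.208 mol/L.
Along a PFR/batch, dC_U/dC_A = −r_U/(r_D+r_U) = −k₂/(k₂+k₁·C_A).
Integrating from C_{A0} to C_A: C_U = (2.67/1.22)·ln[(2.67+1.22·6.90)/(2.67+1.22·1.21)] = 2.189·ln(11.09/4.143) = 2.154 mol/L.
Then C_D = (C_{A0}−C_A) − C_U = 5.692 − 2.154 = 3.538 mol/L.
S̃_{D/U} = C_D/C_U = 3.538/2.154 = 1.64.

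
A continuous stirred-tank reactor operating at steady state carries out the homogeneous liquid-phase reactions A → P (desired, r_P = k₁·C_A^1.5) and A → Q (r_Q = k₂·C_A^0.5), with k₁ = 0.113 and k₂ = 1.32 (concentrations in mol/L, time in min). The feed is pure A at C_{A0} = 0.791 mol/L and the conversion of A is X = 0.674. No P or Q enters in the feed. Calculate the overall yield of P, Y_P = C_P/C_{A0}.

Exit C_A = C_{A0}(1−X) = 0.791×0.326 = 0.2579 mol/L.
A CSTR operates uniformly at the exit composition, giving r_P = 0.01480 and r_Q = 0.6703 (each k·C_A^n at C_A = 0.2579).
Fraction of consumed A going to P: r_P/(r_P+r_Q) = 0.02160.
C_P = 0.02160·C_{A0}·X = 0.02160×0.791×0.674 = 0.0115 mol/L; Y_P = C_P/C_{A0} = 0.0146.

0.0146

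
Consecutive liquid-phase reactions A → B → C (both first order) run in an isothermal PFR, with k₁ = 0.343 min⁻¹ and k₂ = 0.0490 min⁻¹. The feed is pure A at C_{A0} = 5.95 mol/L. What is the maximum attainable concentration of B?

For a first-order series the maximum intermediate yield is C_{B,max}/C_{A0} = (k₁/k₂)^[k₂/(k₂−k₁)].
= (0.343/0.0490)^(0.0490/(0.0490−0.343)) = (7.000)^(-0.1667) = 0.7230.
C_{B,max} = 0.7230×5.95 = 4.30 mol/L.

4.30 mol/L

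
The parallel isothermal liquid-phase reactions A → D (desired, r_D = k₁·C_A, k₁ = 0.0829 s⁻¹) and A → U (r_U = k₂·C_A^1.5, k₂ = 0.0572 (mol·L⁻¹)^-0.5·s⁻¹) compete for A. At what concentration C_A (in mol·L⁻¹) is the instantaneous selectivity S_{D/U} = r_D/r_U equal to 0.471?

9.47 mol·L⁻¹

S_{D/U} = (k₁/k₂)·C_A^-0.5 ⇒ C_A = (S·k₂/k₁)^(-2).
= (0.471×0.0572/0.0829)^(-2) = (0.3250)^(-2) = 9.47 mol·L⁻¹.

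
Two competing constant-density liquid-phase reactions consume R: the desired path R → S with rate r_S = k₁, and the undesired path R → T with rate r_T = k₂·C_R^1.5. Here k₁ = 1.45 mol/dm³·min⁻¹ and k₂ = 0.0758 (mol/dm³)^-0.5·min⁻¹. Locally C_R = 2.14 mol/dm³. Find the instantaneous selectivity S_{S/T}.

S_{S/T} = r_S/r_T = (k₁)/(k₂·C_R^1.5) = (k₁/k₂)·C_R^-1.5.
= (1.45) / (0.0758×2.140^1.5) = 1.450/0.2373 = 6.11.
The undesired path is higher order in R, so low C_R (CSTR or dilute feed) favours S.

6.11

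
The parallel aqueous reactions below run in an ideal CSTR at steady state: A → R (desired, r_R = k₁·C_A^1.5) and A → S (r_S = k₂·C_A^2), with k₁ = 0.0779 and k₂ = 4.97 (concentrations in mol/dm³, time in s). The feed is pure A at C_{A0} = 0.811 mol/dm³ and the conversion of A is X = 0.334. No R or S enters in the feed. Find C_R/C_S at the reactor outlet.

Exit C_A = C_{A0}(1−X) = 0.811×0.666 = 0.5401 mol/dm³.
A CSTR operates uniformly at the exit composition, giving r_R = 0.03092 and r_S = 1.450 (each k·C_A^n at C_A = 0.5401).
Overall selectivity = C_R/C_S = r_Rτ/(r_Sτ) = r_R/r_S = 0.0213.

0.0213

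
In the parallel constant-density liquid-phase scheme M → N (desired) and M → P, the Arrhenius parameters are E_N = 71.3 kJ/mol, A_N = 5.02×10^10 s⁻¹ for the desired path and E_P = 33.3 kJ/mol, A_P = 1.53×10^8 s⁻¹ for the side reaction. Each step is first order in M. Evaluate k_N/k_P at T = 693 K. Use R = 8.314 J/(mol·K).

k_N/k_P = (A_N/A_P)·exp[−(E_N−E_P)/(RT)] = (A_N/A_P)·exp[(E_P−E_N)/(RT)].
(E_P−E_N)/(RT) = (33.3−71.3)×10³/(8.314×693) = -38000/5762 = -6.595.
k_N/k_P = (5.02×10^10/1.53×10^8)·exp(-6.595) = 328.1 × 0.001367 = 0.448.
Since E_N > E_P, raising the temperature improves selectivity toward N.

0.448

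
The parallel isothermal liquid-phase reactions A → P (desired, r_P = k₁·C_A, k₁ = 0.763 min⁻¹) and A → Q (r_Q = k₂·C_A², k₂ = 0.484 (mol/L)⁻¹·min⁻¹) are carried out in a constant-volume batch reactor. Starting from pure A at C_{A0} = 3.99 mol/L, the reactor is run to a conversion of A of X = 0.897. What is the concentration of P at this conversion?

1.62 mol/L

C_A = C_{A0}(1−X) = 0.4110 mol/L.
Along a PFR/batch, dC_P/dC_A = −r_P/(r_P+r_Q) = −k₁/(k₁+k₂·C_A).
Integrating from C_{A0} to C_A: C_P = (0.763/0.484)·ln[(0.763+0.484·3.99)/(0.763+0.484·0.411)] = 1.576·ln(2.694/0.9619) = 1.624 mol/L.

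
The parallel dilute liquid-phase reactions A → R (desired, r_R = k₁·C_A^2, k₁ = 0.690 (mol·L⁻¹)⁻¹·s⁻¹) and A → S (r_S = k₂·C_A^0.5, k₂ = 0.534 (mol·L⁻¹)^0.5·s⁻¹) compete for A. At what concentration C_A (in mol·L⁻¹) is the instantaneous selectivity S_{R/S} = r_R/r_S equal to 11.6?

4.32 mol·L⁻¹

S_{R/S} = (k₁/k₂)·C_A^1.5 ⇒ C_A = (S·k₂/k₁)^(1/1.5).
= (11.6×0.534/0.690)^(0.6667) = (8.977)^(0.6667) = 4.32 mol·L⁻¹.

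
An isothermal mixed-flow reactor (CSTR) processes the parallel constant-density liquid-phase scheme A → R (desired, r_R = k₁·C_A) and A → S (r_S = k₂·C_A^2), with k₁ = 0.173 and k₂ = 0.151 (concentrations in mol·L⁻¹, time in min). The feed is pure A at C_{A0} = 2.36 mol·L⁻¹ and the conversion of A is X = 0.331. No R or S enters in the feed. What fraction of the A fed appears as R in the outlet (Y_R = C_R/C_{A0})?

Exit C_A = C_{A0}(1−X) = 2.36×0.669 = 1.579 mol·L⁻¹.
A CSTR operates uniformly at the exit composition, giving r_R = 0.2731 and r_S = 0.3764 (each k·C_A^n at C_A = 1.579).
Fraction of consumed A going to R: r_R/(r_R+r_S) = 0.4205.
C_R = 0.4205·C_{A0}·X = 0.4205×2.36×0.331 = 0.328 mol·L⁻¹; Y_R = C_R/C_{A0} = 0.139.

0.139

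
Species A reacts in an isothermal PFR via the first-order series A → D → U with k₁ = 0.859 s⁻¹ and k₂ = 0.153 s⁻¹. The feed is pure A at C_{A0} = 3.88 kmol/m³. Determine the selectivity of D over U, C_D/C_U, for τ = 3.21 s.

2.48

For first-order series with pure A initially, C_D(τ) = k₁C_{A0}/(k₂−k₁)·(e^(−k₁τ) − e^(−k₂τ)).
e^(−k₁τ) = e^(−0.859×3.21) = e^(−2.757) = 0.06346; e^(−k₂τ) = e^(−0.4911) = 0.6119.
C_D = 0.859×3.88/(0.153−0.859) × (0.06346−0.6119) = (-4.721)×(-0.5485) = 2.589 kmol/m³.
C_A = C_{A0}e^(−k₁τ) = 0.2462 kmol/m³, so C_U = C_{A0}−C_A−C_D = 1.045 kmol/m³; C_D/C_U = 2.48.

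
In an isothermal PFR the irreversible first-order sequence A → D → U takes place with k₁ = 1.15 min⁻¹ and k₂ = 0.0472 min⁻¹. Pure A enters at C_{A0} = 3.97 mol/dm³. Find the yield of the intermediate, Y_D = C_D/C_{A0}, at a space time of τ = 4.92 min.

0.823

The intermediate concentration in a first-order A→B→C sequence is C_D = k₁C_{A0}(e^(−k₁τ) − e^(−k₂τ))/(k₂−k₁).
e^(−k₁τ) = e^(−1.15×4.92) = e^(−5.658) = 0.003489; e^(−k₂τ) = e^(−0.2322) = 0.7928.
C_D = 1.15×3.97/(0.0472−1.15) × (0.003489−0.7928) = (-4.140)×(-0.7893) = 3.268 mol/dm³.
Y_D = C_D/C_{A0} = 3.268/3.97 = 0.823.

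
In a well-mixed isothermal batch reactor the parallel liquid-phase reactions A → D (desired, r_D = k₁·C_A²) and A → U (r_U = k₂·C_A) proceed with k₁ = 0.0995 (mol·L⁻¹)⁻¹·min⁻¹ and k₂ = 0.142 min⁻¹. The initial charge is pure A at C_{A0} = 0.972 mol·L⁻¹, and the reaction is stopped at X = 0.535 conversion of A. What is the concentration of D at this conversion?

C_A = C_{A0}(1−X) = 0.4520 mol·L⁻¹.
Along a PFR/batch, dC_U/dC_A = −r_U/(r_D+r_U) = −k₂/(k₂+k₁·C_A).
Integrating from C_{A0} to C_A: C_U = (0.142/0.0995)·ln[(0.142+0.0995·0.972)/(0.142+0.0995·0.452)] = 1.427·ln(0.2387/0.1870) = 0.3487 mol·L⁻¹.
Then C_D = (C_{A0}−C_A) − C_U = 0.5200 − 0.3487 = 0.1714 mol·L⁻¹.

0.171 mol·L⁻¹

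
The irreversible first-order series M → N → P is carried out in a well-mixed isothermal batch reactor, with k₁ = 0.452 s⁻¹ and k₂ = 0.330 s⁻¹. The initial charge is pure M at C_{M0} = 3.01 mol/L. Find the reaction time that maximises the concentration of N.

For first-order series the maximum of C_N occurs at t_opt = ln(k₂/k₁)/(k₂−k₁).
= ln(0.330/0.452)/(0.330−0.452) = ln(0.7301)/-0.1220 = -0.3146/-0.1220 = 2.58 s.

2.58 s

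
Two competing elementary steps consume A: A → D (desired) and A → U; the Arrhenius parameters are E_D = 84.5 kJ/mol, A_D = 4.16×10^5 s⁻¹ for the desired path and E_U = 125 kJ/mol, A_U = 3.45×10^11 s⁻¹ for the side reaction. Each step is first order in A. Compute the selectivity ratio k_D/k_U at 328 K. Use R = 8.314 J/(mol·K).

k_D/k_U = (A_D/A_U)·exp[−(E_D−E_U)/(RT)] = (A_D/A_U)·exp[(E_U−E_D)/(RT)].
(E_U−E_D)/(RT) = (125−84.5)×10³/(8.314×328) = 40500/2727 = 14.85.
k_D/k_U = (4.16×10^5/3.45×10^11)·exp(14.85) = 1.206×10^-6 × 2.818×10^6 = 3.40.
Since E_D < E_U, lowering the temperature improves selectivity toward D.

3.40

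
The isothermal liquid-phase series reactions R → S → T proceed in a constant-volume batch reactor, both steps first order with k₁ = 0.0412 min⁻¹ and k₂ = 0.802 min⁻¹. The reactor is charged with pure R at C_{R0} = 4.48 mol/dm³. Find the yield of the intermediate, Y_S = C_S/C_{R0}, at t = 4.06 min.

For first-order series with pure R initially, C_S(t) = k₁C_{R0}/(k₂−k₁)·(e^(−k₁t) − e^(−k₂t)).
e^(−k₁t) = e^(−0.0412×4.06) = e^(−0.1673) = 0.8460; e^(−k₂t) = e^(−3.256) = 0.03854.
C_S = 0.0412×4.48/(0.802−0.0412) × (0.8460−0.03854) = 0.2426×0.8074 = 0.1959 mol/dm³.
Y_S = C_S/C_{R0} = 0.1959/4.48 = 0.0437.

0.0437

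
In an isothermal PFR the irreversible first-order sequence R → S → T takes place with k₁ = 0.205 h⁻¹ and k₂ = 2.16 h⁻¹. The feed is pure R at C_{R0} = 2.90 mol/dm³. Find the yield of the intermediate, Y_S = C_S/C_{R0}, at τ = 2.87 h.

For first-order series with pure R initially, C_S(τ) = k₁C_{R0}/(k₂−k₁)·(e^(−k₁τ) − e^(−k₂τ)).
e^(−k₁τ) = e^(−0.205×2.87) = e^(−0.5884) = 0.5552; e^(−k₂τ) = e^(−6.199) = 0.002031.
C_S = 0.205×2.90/(2.16−0.205) × (0.5552−0.002031) = 0.3041×0.5532 = 0.1682 mol/dm³.
Y_S = C_S/C_{R0} = 0.1682/2.90 = 0.0580.

0.0580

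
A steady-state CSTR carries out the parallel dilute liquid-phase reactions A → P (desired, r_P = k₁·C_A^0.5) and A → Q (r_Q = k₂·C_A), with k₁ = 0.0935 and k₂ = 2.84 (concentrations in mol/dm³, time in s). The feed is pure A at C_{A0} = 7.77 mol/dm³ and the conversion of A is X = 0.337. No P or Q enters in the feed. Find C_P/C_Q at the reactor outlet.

0.0145

Exit C_A = C_{A0}(1−X) = 7.77×0.663 = 5.152 mol/dm³.
Rates in a CSTR are evaluated at the outlet concentration: r_P = 0.0935×5.152^0.5 = 0.2122, r_Q = 2.84×5.152 = 14.63.
Overall selectivity = C_P/C_Q = r_Pτ/(r_Qτ) = r_P/r_Q = 0.0145.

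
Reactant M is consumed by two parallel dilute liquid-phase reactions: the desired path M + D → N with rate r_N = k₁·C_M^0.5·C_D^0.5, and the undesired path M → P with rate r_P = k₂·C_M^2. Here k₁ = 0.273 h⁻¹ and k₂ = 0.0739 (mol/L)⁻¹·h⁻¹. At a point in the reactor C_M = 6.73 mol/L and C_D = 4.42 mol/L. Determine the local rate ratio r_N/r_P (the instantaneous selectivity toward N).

S_{N/P} = r_N/r_P = (k₁·C_M^0.5·C_D^0.5)/(k₂·C_M^2) = (k₁/k₂)·C_M^-1.5·C_D^0.5.
= (0.273×6.730^0.5×4.420^0.5) / (0.0739×6.730^2) = 1.489/3.347 = 0.445.

0.445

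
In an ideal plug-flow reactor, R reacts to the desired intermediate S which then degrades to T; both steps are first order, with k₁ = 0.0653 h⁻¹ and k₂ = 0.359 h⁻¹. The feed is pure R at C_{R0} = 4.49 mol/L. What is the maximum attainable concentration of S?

0.559 mol/L

Evaluating C_S at τ_opt = ln(k₂/k₁)/(k₂−k₁) gives C_{S,max}/C_{R0} = (k₁/k₂)^[k₂/(k₂−k₁)].
= (0.0653/0.359)^(0.359/(0.359−0.0653)) = (0.1819)^(1.222) = 0.1245.
C_{S,max} = 0.1245×4.49 = 0.559 mol/L.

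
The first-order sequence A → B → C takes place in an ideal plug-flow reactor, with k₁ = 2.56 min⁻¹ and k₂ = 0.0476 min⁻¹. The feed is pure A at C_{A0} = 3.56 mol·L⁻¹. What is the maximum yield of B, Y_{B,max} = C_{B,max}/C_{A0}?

0.927

Evaluating C_B at τ_opt = ln(k₂/k₁)/(k₂−k₁) gives C_{B,max}/C_{A0} = (k₁/k₂)^[k₂/(k₂−k₁)].
= (2.56/0.0476)^(0.0476/(0.0476−2.56)) = (53.78)^(-0.01895) = 0.9273.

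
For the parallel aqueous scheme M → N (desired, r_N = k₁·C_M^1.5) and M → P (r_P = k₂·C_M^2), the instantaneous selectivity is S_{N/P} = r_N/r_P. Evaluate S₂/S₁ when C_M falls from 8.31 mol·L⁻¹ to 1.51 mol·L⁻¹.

2.35

S_{N/P} = (k₁/k₂)·C_M^-0.5, so S₂/S₁ = (C_{M,2}/C_{M,1})^-0.5.
= (1.51/8.31)^(-0.5) = (0.1817)^(-0.5) = 2.35.
Selectivity toward N rises as C_M falls — low-concentration operation is favoured.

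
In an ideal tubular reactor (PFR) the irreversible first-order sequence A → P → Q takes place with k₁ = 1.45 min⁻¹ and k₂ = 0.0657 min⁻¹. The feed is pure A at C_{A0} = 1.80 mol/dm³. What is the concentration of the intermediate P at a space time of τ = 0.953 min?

For first-order series with pure A initially, C_P(τ) = k₁C_{A0}/(k₂−k₁)·(e^(−k₁τ) − e^(−k₂τ)).
e^(−k₁τ) = e^(−1.45×0.953) = e^(−1.382) = 0.2511; e^(−k₂τ) = e^(−0.06261) = 0.9393.
C_P = 1.45×1.80/(0.0657−1.45) × (0.2511−0.9393) = (-1.885)×(-0.6882) = 1.298 mol/dm³.

1.30 mol/dm³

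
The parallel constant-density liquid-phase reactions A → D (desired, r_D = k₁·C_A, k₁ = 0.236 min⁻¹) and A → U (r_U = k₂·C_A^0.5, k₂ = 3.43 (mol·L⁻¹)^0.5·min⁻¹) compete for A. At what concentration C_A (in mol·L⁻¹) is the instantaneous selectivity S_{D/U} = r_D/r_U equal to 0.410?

35.5 mol·L⁻¹

S_{D/U} = (k₁/k₂)·C_A^0.5 ⇒ C_A = (S·k₂/k₁)^(2).
= (0.410×3.43/0.236)^(2) = (5.959)^(2) = 35.5 mol·L⁻¹.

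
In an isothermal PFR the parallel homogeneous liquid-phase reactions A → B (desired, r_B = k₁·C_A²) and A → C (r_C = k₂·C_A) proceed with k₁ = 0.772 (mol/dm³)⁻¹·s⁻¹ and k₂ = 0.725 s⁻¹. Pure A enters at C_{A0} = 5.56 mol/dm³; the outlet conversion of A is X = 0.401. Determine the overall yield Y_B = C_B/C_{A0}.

C_A = C_{A0}(1−X) = 3.330 mol/dm³.
Along a PFR/batch, dC_C/dC_A = −r_C/(r_B+r_C) = −k₂/(k₂+k₁·C_A).
Integrating from C_{A0} to C_A: C_C = (0.725/0.772)·ln[(0.725+0.772·5.56)/(0.725+0.772·3.33)] = 0.9391·ln(5.017/3.296) = 0.3946 mol/dm³.
Then C_B = (C_{A0}−C_A) − C_C = 2.230 − 0.3946 = 1.835 mol/dm³.
Y_B = C_B/C_{A0} = 1.835/5.56 = 0.330.

0.330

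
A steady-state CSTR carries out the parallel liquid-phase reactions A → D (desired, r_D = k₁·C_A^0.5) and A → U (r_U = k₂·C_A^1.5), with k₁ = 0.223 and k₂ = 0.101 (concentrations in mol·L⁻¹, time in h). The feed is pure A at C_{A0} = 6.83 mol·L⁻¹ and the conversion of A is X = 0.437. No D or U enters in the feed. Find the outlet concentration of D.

1.09 mol·L⁻¹

Exit C_A = C_{A0}(1−X) = 6.83×0.563 = 3.845 mol·L⁻¹.
In a CSTR the entire volume is at exit conditions, so r_D = 0.223×3.845^0.5 = 0.4373 and r_U = 0.101×3.845^1.5 = 0.7616.
Fraction of consumed A going to D: r_D/(r_D+r_U) = 0.3648.
C_D = 0.3648·C_{A0}·X = 0.3648×6.83×0.437 = 1.09 mol·L⁻¹.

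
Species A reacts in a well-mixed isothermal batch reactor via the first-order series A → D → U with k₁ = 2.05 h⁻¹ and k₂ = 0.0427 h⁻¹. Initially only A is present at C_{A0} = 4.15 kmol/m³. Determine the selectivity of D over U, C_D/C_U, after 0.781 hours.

47.3

Solving the coupled first-order balances gives C_D(t) = [k₁/(k₂−k₁)]·C_{A0}·(e^(−k₁t) − e^(−k₂t)).
e^(−k₁t) = e^(−2.05×0.781) = e^(−1.601) = 0.2017; e^(−k₂t) = e^(−0.03335) = 0.9672.
C_D = 2.05×4.15/(0.0427−2.05) × (0.2017−0.9672) = (-4.238)×(-0.7655) = 3.244 kmol/m³.
C_A = C_{A0}e^(−k₁t) = 0.8370 kmol/m³, so C_U = C_{A0}−C_A−C_D = 0.06853 kmol/m³; C_D/C_U = 47.3.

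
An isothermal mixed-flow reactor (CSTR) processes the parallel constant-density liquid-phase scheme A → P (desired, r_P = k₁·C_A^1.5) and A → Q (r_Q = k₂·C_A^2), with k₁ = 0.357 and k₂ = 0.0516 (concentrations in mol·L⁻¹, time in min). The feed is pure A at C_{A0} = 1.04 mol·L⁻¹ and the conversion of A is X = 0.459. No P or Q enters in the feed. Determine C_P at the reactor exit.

0.431 mol·L⁻¹

Exit C_A = C_{A0}(1−X) = 1.04×0.541 = 0.5626 mol·L⁻¹.
Rates in a CSTR are evaluated at the outlet concentration: r_P = 0.357×0.5626^1.5 = 0.1507, r_Q = 0.0516×0.5626^2 = 0.01633.
Fraction of consumed A going to P: r_P/(r_P+r_Q) = 0.9022.
C_P = 0.9022·C_{A0}·X = 0.9022×1.04×0.459 = 0.431 mol·L⁻¹.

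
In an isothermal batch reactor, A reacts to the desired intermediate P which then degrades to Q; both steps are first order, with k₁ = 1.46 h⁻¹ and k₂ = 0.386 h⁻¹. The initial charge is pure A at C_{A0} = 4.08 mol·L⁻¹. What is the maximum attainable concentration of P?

2.53 mol·L⁻¹

Evaluating C_P at t_opt = ln(k₂/k₁)/(k₂−k₁) gives C_{P,max}/C_{A0} = (k₁/k₂)^[k₂/(k₂−k₁)].
= (1.46/0.386)^(0.386/(0.386−1.46)) = (3.782)^(-0.3594) = 0.6199.
C_{P,max} = 0.6199×4.08 = 2.53 mol·L⁻¹.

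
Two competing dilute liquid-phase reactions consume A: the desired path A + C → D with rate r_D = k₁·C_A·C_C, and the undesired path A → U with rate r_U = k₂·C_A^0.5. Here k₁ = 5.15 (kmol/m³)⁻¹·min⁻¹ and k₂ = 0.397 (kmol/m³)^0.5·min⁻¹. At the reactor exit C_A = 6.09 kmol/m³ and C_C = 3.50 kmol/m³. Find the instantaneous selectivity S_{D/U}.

112

S_{D/U} = r_D/r_U = (k₁·C_A·C_C)/(k₂·C_A^0.5) = (k₁/k₂)·C_A^0.5·C_C.
= (5.15×6.090×3.500) / (0.397×6.090^0.5) = 109.8/0.9797 = 112.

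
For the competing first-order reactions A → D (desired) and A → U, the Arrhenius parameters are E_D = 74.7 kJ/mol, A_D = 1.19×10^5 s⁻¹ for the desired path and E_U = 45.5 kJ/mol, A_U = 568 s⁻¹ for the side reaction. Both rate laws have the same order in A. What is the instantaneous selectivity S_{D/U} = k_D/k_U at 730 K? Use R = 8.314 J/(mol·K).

1.71

Since both paths have the same order in A, the concentration cancels and S_{D/U} = k_D/k_U = (A_D/A_U)·exp[(E_U−E_D)/(RT)].
(E_U−E_D)/(RT) = (45.5−74.7)×10³/(8.314×730) = -29200/6069 = -4.811.
k_D/k_U = (1.19×10^5/568)·exp(-4.811) = 209.5 × 0.008138 = 1.71.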